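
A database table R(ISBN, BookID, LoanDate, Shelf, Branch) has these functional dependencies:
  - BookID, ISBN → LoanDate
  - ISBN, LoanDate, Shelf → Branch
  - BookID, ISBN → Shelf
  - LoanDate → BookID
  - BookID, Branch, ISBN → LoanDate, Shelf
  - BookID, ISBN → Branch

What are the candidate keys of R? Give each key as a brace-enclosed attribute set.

{BookID, ISBN}, {ISBN, LoanDate}

No FD produces {ISBN}, so it must be in every candidate key.
Closure of {BookID, ISBN} is {BookID, Branch, ISBN, LoanDate, Shelf}, the whole schema; {BookID, ISBN} is a candidate key.
Closure of {ISBN, LoanDate} is {BookID, Branch, ISBN, LoanDate, Shelf}, the whole schema; {ISBN, LoanDate} is a candidate key.
These are minimal and exhaustive — every other superkey contains one of them.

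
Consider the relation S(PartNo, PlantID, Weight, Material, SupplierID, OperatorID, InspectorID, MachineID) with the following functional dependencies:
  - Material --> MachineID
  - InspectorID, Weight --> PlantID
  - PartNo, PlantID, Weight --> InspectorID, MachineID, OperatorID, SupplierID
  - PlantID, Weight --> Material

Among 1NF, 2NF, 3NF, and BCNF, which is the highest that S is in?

Candidate keys: {InspectorID, PartNo, Weight}, {PartNo, PlantID, Weight}. Prime attributes: {InspectorID, PartNo, PlantID, Weight}.
Material --> MachineID breaks BCNF: {Material}⁺ = {MachineID, Material}, so {Material} is not a superkey.
Material --> MachineID has non-prime {MachineID} on the right and a non-superkey on the left, so 3NF fails.
The proper key subset {InspectorID, Weight} of {InspectorID, PartNo, Weight} determines non-prime {MachineID, Material}, so the relation is not even in 2NF.

1NF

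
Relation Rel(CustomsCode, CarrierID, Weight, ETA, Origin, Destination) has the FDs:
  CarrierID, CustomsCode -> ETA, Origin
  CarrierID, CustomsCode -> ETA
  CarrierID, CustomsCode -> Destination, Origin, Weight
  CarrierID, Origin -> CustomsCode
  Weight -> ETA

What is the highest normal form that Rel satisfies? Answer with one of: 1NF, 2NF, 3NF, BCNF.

2NF

Candidate keys: {CarrierID, CustomsCode}, {CarrierID, Origin}. Prime attributes: {CarrierID, CustomsCode, Origin}.
For Weight -> ETA we have {Weight}⁺ = {ETA, Weight}; {Weight} is not a superkey, so BCNF fails.
Weight -> ETA determines the non-prime attribute {ETA} from a non-superkey — 3NF is violated.
No non-prime attribute depends on a proper subset of any candidate key, so 2NF holds.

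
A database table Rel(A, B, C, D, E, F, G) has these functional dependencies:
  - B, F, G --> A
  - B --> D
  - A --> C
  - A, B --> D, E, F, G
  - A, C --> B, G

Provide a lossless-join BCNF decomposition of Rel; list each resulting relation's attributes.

{A, B, C, E, F, G}; {B, D}

Candidate keys of the original relation: {A}, {B, F, G}.
{A, B, C, D, E, F, G}: {B} determines {B, D} here but is not a superkey — split on B --> D, giving {B, D} and {A, B, C, E, F, G}.
{B, D}: every determinant is a superkey — BCNF.
{A, B, C, E, F, G}: every determinant is a superkey — BCNF.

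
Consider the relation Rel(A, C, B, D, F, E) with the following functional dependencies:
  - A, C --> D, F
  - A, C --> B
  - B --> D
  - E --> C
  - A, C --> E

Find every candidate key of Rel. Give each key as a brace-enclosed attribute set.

{A, C}, {A, E}

No FD produces {A}, so it must be in every candidate key.
{A, C}⁺ = {A, B, C, D, E, F}, which is every attribute, so {A, C} is a candidate key.
{A, E}⁺ = {A, B, C, D, E, F}, which is every attribute, so {A, E} is a candidate key.
Any other superkey properly contains one of these, so there are no further candidate keys.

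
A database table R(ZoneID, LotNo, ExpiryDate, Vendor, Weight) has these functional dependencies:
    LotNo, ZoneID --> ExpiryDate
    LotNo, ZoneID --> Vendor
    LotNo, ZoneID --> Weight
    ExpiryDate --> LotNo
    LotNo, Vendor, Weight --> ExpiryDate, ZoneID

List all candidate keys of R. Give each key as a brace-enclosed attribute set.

Closure of {ExpiryDate, ZoneID} is {ExpiryDate, LotNo, Vendor, Weight, ZoneID}, the whole schema; {ExpiryDate, ZoneID} is a candidate key.
Closure of {LotNo, ZoneID} is {ExpiryDate, LotNo, Vendor, Weight, ZoneID}, the whole schema; {LotNo, ZoneID} is a candidate key.
Closure of {ExpiryDate, Vendor, Weight} is {ExpiryDate, LotNo, Vendor, Weight, ZoneID}, the whole schema; {ExpiryDate, Vendor, Weight} is a candidate key.
Closure of {LotNo, Vendor, Weight} is {ExpiryDate, LotNo, Vendor, Weight, ZoneID}, the whole schema; {LotNo, Vendor, Weight} is a candidate key.
No proper subset of any of these is a key, and no other minimal superkey exists.

{ExpiryDate, Vendor, Weight}, {ExpiryDate, ZoneID}, {LotNo, Vendor, Weight}, {LotNo, ZoneID}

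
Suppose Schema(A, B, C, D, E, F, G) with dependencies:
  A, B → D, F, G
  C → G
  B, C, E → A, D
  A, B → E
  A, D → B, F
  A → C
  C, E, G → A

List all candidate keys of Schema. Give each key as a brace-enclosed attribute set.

{A, B}, {A, D}, {B, C, E}, {C, D, E}

Closure of {A, B} is {A, B, C, D, E, F, G}, the whole schema; {A, B} is a candidate key.
Closure of {A, D} is {A, B, C, D, E, F, G}, the whole schema; {A, D} is a candidate key.
Closure of {B, C, E} is {A, B, C, D, E, F, G}, the whole schema; {B, C, E} is a candidate key.
Closure of {C, D, E} is {A, B, C, D, E, F, G}, the whole schema; {C, D, E} is a candidate key.
Any other superkey properly contains one of these, so there are no further candidate keys.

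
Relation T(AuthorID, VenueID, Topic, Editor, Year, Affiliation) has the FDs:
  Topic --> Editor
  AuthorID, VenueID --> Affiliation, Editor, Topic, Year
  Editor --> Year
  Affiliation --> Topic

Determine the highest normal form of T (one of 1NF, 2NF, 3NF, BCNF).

2NF

Candidate key: {AuthorID, VenueID}. Prime attributes: {AuthorID, VenueID}.
For Topic --> Editor we have {Topic}⁺ = {Editor, Topic, Year}; {Topic} is not a superkey, so BCNF fails.
Topic --> Editor determines the non-prime attribute {Editor} from a non-superkey — 3NF is violated.
No proper subset of a key has a non-prime attribute in its closure, so there is no partial dependency; 2NF holds.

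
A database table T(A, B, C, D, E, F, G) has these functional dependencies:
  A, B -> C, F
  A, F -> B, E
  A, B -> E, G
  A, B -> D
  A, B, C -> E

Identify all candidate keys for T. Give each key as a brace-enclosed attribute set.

No FD produces {A}, so it must be in every candidate key.
Closure of {A, B} is {A, B, C, D, E, F, G}, the whole schema; {A, B} is a candidate key.
Closure of {A, F} is {A, B, C, D, E, F, G}, the whole schema; {A, F} is a candidate key.
No proper subset of any of these is a key, and no other minimal superkey exists.

{A, B}, {A, F}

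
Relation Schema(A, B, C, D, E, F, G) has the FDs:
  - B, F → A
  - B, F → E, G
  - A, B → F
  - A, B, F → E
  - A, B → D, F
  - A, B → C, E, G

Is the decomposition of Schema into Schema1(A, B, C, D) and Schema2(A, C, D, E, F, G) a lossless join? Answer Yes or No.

Common attributes: {A, C, D}; their closure is {A, C, D}.
The closure covers neither Schema1 nor Schema2 entirely; the join is not lossless.

No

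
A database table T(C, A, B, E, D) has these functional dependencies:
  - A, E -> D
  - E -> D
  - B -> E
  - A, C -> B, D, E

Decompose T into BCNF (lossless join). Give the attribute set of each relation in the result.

Candidate key of the original relation: {A, C}.
{A, B, C, D, E}: {A, E} determines {A, D, E} here but is not a superkey — split on A, E -> D, giving {A, D, E} and {A, B, C, E}.
{A, D, E}: {E} determines {D, E} here but is not a superkey — split on E -> D, giving {D, E} and {A, E}.
{D, E}: every determinant is a superkey — BCNF.
{A, E}: every determinant is a superkey — BCNF.
{A, B, C, E}: {B} determines {B, E} here but is not a superkey — split on B -> E, giving {B, E} and {A, B, C}.
{B, E}: every determinant is a superkey — BCNF.
{A, B, C}: every determinant is a superkey — BCNF.

{A, B, C}; {A, E}; {B, E}; {D, E}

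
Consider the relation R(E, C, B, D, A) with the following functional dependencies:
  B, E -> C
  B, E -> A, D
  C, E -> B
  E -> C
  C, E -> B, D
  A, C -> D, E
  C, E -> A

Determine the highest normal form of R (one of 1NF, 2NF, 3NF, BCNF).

BCNF

Candidate keys: {A, C}, {E}. Prime attributes: {A, C, E}.
Each dependency's left side is a superkey — BCNF holds.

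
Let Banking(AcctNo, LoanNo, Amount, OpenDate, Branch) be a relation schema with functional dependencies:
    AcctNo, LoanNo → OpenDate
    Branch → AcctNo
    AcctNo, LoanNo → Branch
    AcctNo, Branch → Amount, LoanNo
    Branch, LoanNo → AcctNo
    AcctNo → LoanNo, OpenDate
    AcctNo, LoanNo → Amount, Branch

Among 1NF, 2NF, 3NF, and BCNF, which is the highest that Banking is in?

BCNF

Candidate keys: {AcctNo}, {Branch}. Prime attributes: {AcctNo, Branch}.
The left-hand side of every FD is a superkey, so BCNF is satisfied.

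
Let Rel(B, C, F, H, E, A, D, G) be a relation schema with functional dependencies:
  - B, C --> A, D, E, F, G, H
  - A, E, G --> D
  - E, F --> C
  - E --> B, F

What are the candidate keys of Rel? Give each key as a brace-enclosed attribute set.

{B, C}, {E}

{E}⁺ = {A, B, C, D, E, F, G, H}, which is every attribute, so {E} is a candidate key.
{B, C}⁺ = {A, B, C, D, E, F, G, H}, which is every attribute, so {B, C} is a candidate key.
These are minimal and exhaustive — every other superkey contains one of them.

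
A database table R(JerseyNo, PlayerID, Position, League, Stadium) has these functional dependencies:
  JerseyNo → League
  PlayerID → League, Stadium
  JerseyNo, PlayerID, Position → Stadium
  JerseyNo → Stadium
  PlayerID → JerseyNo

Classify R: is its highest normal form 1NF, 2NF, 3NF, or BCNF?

Candidate key: {PlayerID, Position}. Prime attributes: {PlayerID, Position}.
For JerseyNo → League we have {JerseyNo}⁺ = {JerseyNo, League, Stadium}; {JerseyNo} is not a superkey, so BCNF fails.
JerseyNo → League determines the non-prime attribute {League} from a non-superkey — 3NF is violated.
The proper key subset {PlayerID} of {PlayerID, Position} determines non-prime {JerseyNo, League, Stadium}, so the relation is not even in 2NF.

1NF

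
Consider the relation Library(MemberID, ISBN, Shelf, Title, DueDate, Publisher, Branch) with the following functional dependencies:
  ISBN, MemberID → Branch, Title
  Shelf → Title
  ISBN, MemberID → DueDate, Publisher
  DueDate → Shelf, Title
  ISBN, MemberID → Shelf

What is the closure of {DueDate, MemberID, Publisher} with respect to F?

Start with {DueDate, MemberID, Publisher}.
DueDate → Shelf, Title applies; add {Shelf, Title} → now {DueDate, MemberID, Publisher, Shelf, Title}.
No further FD applies.

{DueDate, MemberID, Publisher, Shelf, Title}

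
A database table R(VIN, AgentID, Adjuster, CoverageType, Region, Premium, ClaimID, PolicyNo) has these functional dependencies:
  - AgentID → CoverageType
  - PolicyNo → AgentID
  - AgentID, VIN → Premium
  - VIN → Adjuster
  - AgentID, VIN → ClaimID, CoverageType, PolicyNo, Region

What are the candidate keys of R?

{AgentID, VIN}, {PolicyNo, VIN}

No FD produces {VIN}, so it must be in every candidate key.
Closure of {AgentID, VIN} is {Adjuster, AgentID, ClaimID, CoverageType, PolicyNo, Premium, Region, VIN}, the whole schema; {AgentID, VIN} is a candidate key.
Closure of {PolicyNo, VIN} is {Adjuster, AgentID, ClaimID, CoverageType, PolicyNo, Premium, Region, VIN}, the whole schema; {PolicyNo, VIN} is a candidate key.
No proper subset of any of these is a key, and no other minimal superkey exists.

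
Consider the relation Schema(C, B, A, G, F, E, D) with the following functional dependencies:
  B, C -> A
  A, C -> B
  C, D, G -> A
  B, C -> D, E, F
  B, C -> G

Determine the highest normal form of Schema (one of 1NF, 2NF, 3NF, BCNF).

BCNF

Candidate keys: {A, C}, {B, C}, {C, D, G}. Prime attributes: {A, B, C, D, G}.
Every FD has a superkey on the left, so the relation is in BCNF.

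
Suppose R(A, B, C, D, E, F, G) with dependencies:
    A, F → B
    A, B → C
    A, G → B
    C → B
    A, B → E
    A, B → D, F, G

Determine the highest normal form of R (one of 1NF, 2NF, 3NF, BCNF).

3NF

Candidate keys: {A, B}, {A, C}, {A, F}, {A, G}. Prime attributes: {A, B, C, F, G}.
For C → B we have {C}⁺ = {B, C}; {C} is not a superkey, so BCNF fails.
Since {B} ⊆ prime attributes and every other non-superkey FD also has a prime right side, the schema is in 3NF.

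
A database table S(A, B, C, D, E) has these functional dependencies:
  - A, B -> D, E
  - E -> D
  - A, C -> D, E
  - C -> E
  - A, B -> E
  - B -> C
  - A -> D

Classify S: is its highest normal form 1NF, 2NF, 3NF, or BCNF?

Candidate key: {A, B}. Prime attributes: {A, B}.
For E -> D we have {E}⁺ = {D, E}; {E} is not a superkey, so BCNF fails.
Because {D} is non-prime and the left side of E -> D is not a superkey, the relation is not in 3NF.
The proper key subset {A} of {A, B} determines non-prime {D}, so the relation is not even in 2NF.

1NF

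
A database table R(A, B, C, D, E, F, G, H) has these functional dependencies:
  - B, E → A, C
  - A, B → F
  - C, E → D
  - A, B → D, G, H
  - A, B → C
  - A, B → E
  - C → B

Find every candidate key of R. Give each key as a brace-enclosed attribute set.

{A, B}, {A, C}, {B, E}, {C, E}

Closure of {A, B} is {A, B, C, D, E, F, G, H}, the whole schema; {A, B} is a candidate key.
Closure of {A, C} is {A, B, C, D, E, F, G, H}, the whole schema; {A, C} is a candidate key.
Closure of {B, E} is {A, B, C, D, E, F, G, H}, the whole schema; {B, E} is a candidate key.
Closure of {C, E} is {A, B, C, D, E, F, G, H}, the whole schema; {C, E} is a candidate key.
Any other superkey properly contains one of these, so there are no further candidate keys.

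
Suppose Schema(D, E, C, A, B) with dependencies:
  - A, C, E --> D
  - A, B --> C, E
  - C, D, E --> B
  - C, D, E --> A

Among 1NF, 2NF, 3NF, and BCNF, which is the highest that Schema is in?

Candidate keys: {A, B}, {A, C, E}, {C, D, E}. Prime attributes: {A, B, C, D, E}.
Every FD has a superkey on the left, so the relation is in BCNF.

BCNF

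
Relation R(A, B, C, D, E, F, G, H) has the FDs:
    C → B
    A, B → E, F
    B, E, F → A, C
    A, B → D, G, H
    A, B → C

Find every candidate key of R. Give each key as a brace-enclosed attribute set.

{A, B} is a candidate key since {A, B}⁺ = {A, B, C, D, E, F, G, H} covers every attribute.
{A, C} is a candidate key since {A, C}⁺ = {A, B, C, D, E, F, G, H} covers every attribute.
{B, E, F} is a candidate key since {B, E, F}⁺ = {A, B, C, D, E, F, G, H} covers every attribute.
{C, E, F} is a candidate key since {C, E, F}⁺ = {A, B, C, D, E, F, G, H} covers every attribute.
No proper subset of any of these is a key, and no other minimal superkey exists.

{A, B}, {A, C}, {B, E, F}, {C, E, F}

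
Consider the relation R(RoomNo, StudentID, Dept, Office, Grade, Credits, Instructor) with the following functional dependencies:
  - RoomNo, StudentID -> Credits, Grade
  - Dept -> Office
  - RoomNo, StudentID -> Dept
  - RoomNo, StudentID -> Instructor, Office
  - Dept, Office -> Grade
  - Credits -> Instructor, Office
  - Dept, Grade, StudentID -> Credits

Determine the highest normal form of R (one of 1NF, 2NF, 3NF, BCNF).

Candidate key: {RoomNo, StudentID}. Prime attributes: {RoomNo, StudentID}.
Dept -> Office breaks BCNF: {Dept}⁺ = {Dept, Grade, Office}, so {Dept} is not a superkey.
Dept -> Office has non-prime {Office} on the right and a non-superkey on the left, so 3NF fails.
Checking every proper subset of each key, none determines a non-prime attribute — 2NF is satisfied.

2NF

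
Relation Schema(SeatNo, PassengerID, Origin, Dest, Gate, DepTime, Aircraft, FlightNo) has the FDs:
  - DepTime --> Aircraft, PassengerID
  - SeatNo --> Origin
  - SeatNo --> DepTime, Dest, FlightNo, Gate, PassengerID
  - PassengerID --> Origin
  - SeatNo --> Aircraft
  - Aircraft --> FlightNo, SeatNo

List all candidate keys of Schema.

{Aircraft}, {DepTime}, {SeatNo}

{Aircraft} is a candidate key since {Aircraft}⁺ = {Aircraft, DepTime, Dest, FlightNo, Gate, Origin, PassengerID, SeatNo} covers every attribute.
{DepTime} is a candidate key since {DepTime}⁺ = {Aircraft, DepTime, Dest, FlightNo, Gate, Origin, PassengerID, SeatNo} covers every attribute.
{SeatNo} is a candidate key since {SeatNo}⁺ = {Aircraft, DepTime, Dest, FlightNo, Gate, Origin, PassengerID, SeatNo} covers every attribute.
No proper subset of any of these is a key, and no other minimal superkey exists.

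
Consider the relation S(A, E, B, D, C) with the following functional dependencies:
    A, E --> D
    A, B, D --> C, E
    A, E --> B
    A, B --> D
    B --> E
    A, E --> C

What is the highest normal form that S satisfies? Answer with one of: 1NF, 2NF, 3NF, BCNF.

3NF

Candidate keys: {A, B}, {A, E}. Prime attributes: {A, B, E}.
B --> E breaks BCNF: {B}⁺ = {B, E}, so {B} is not a superkey.
Since {E} ⊆ prime attributes and every other non-superkey FD also has a prime right side, the schema is in 3NF.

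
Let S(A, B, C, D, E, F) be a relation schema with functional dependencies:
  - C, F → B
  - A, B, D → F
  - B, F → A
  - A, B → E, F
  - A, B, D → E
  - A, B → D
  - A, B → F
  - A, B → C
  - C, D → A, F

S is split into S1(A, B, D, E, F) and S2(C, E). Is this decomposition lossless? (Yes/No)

No

S1 ∩ S2 = {E}; its closure under F is {E}.
The closure covers neither S1 nor S2 entirely; the join is not lossless.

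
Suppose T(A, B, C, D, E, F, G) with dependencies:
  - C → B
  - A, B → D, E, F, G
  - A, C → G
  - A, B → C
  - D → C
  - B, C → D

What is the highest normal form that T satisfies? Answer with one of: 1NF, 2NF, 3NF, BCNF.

3NF

Candidate keys: {A, B}, {A, C}, {A, D}. Prime attributes: {A, B, C, D}.
C → B: {C}⁺ = {B, C, D}, which is not all of the attributes, so the left side is not a superkey — BCNF is violated.
Since {B} ⊆ prime attributes and every other non-superkey FD also has a prime right side, the schema is in 3NF.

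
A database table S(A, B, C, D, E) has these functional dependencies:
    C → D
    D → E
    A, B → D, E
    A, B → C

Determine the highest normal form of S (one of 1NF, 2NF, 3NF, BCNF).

Candidate key: {A, B}. Prime attributes: {A, B}.
C → D breaks BCNF: {C}⁺ = {C, D, E}, so {C} is not a superkey.
Because {D} is non-prime and the left side of C → D is not a superkey, the relation is not in 3NF.
Checking every proper subset of each key, none determines a non-prime attribute — 2NF is satisfied.

2NF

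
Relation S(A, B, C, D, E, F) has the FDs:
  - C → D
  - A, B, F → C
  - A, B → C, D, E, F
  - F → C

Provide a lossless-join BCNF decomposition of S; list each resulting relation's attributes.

{A, B, E, F}; {C, D}; {C, F}

Candidate key of the original relation: {A, B}.
{A, B, C, D, E, F}: {C} determines {C, D} here but is not a superkey — split on C → D, giving {C, D} and {A, B, C, E, F}.
{C, D} has no BCNF violation.
{A, B, C, E, F}: {F} determines {C, F} here but is not a superkey — split on F → C, giving {C, F} and {A, B, E, F}.
{C, F} has no BCNF violation.
{A, B, E, F} has no BCNF violation.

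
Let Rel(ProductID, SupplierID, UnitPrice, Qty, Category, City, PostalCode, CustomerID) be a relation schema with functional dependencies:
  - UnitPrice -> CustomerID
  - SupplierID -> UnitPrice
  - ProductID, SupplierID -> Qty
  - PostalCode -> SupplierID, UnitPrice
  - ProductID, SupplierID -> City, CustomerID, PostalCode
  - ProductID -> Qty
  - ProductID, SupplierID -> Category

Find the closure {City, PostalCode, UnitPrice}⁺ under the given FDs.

{City, CustomerID, PostalCode, SupplierID, UnitPrice}

Start with {City, PostalCode, UnitPrice}.
UnitPrice -> CustomerID applies; add {CustomerID} → now {City, CustomerID, PostalCode, UnitPrice}.
PostalCode -> SupplierID, UnitPrice applies; add {SupplierID} → now {City, CustomerID, PostalCode, SupplierID, UnitPrice}.
No further FD applies.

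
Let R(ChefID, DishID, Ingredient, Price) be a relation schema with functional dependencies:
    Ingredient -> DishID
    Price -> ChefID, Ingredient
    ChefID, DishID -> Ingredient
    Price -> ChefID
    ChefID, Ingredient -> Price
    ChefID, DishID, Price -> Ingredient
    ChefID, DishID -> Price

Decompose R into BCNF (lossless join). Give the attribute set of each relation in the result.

{ChefID, Ingredient, Price}; {DishID, Ingredient}

Candidate keys of the original relation: {ChefID, DishID}, {ChefID, Ingredient}, {Price}.
In {ChefID, DishID, Ingredient, Price}, {Ingredient} is not a superkey ({Ingredient}⁺ restricted to this set is {DishID, Ingredient}), so split on Ingredient -> DishID into {DishID, Ingredient} and {ChefID, Ingredient, Price}.
{DishID, Ingredient} has no BCNF violation.
{ChefID, Ingredient, Price} has no BCNF violation.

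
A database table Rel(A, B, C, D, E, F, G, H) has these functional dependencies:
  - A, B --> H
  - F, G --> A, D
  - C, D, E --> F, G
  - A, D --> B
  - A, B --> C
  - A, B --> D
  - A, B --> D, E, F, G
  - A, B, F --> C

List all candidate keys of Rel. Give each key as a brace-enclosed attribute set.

{A, B}⁺ = {A, B, C, D, E, F, G, H}, which is every attribute, so {A, B} is a candidate key.
{A, D}⁺ = {A, B, C, D, E, F, G, H}, which is every attribute, so {A, D} is a candidate key.
{F, G}⁺ = {A, B, C, D, E, F, G, H}, which is every attribute, so {F, G} is a candidate key.
{C, D, E}⁺ = {A, B, C, D, E, F, G, H}, which is every attribute, so {C, D, E} is a candidate key.
These are minimal and exhaustive — every other superkey contains one of them.

{A, B}, {A, D}, {C, D, E}, {F, G}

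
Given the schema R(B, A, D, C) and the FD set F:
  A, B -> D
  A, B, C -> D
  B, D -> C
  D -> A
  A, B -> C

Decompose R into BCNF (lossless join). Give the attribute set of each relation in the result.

{A, D}; {B, C, D}

Candidate keys of the original relation: {A, B}, {B, D}.
In {A, B, C, D}, {D} is not a superkey ({D}⁺ restricted to this set is {A, D}), so split on D -> A into {A, D} and {B, C, D}.
{A, D}: every determinant is a superkey — BCNF.
{B, C, D}: every determinant is a superkey — BCNF.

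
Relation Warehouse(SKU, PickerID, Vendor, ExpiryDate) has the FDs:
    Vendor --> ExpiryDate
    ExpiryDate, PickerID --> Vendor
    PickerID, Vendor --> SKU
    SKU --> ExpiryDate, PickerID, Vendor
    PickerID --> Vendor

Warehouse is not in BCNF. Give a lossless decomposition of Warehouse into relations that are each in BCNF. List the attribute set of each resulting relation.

Candidate keys of the original relation: {PickerID}, {SKU}.
{ExpiryDate, PickerID, SKU, Vendor}: {Vendor} determines {ExpiryDate, Vendor} here but is not a superkey — split on Vendor --> ExpiryDate, giving {ExpiryDate, Vendor} and {PickerID, SKU, Vendor}.
{ExpiryDate, Vendor}: every determinant is a superkey — BCNF.
{PickerID, SKU, Vendor}: every determinant is a superkey — BCNF.

{ExpiryDate, Vendor}; {PickerID, SKU, Vendor}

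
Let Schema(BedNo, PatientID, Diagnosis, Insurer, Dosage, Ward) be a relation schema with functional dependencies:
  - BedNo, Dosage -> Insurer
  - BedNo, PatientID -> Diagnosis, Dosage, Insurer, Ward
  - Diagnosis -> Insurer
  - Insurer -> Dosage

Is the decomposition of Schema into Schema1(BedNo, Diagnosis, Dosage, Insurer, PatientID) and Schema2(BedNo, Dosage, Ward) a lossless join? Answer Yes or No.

Common attributes: {BedNo, Dosage}; their closure is {BedNo, Dosage, Insurer}.
The closure covers neither Schema1 nor Schema2 entirely; the join is not lossless.

No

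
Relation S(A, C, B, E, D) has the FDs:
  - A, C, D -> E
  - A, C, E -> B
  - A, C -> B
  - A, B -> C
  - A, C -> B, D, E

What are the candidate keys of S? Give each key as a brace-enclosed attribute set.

{A} never appears on the right of any FD, so every key must include it.
{A, B}⁺ = {A, B, C, D, E}, which is every attribute, so {A, B} is a candidate key.
{A, C}⁺ = {A, B, C, D, E}, which is every attribute, so {A, C} is a candidate key.
These are minimal and exhaustive — every other superkey contains one of them.

{A, B}, {A, C}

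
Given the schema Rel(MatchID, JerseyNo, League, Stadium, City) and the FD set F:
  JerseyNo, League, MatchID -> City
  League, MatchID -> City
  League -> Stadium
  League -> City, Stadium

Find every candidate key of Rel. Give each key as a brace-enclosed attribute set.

{JerseyNo, League, MatchID}

{JerseyNo, League, MatchID} never appear on the right of any FD, so every key must include all of them.
{JerseyNo, League, MatchID}⁺ = {City, JerseyNo, League, MatchID, Stadium}, which is every attribute, so {JerseyNo, League, MatchID} is a candidate key.
No other minimal set has full closure, so this is the only candidate key.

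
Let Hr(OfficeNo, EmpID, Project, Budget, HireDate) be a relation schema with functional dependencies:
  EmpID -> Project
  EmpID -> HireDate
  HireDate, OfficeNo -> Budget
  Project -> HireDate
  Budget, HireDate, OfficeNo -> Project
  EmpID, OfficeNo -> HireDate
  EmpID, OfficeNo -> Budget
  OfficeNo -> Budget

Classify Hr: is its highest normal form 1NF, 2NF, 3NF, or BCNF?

1NF

Candidate key: {EmpID, OfficeNo}. Prime attributes: {EmpID, OfficeNo}.
For EmpID -> Project we have {EmpID}⁺ = {EmpID, HireDate, Project}; {EmpID} is not a superkey, so BCNF fails.
EmpID -> Project determines the non-prime attribute {Project} from a non-superkey — 3NF is violated.
Since {EmpID} ⊂ {EmpID, OfficeNo} and {EmpID}⁺ ⊇ {HireDate, Project} with {HireDate, Project} non-prime, there is a partial dependency; 2NF fails.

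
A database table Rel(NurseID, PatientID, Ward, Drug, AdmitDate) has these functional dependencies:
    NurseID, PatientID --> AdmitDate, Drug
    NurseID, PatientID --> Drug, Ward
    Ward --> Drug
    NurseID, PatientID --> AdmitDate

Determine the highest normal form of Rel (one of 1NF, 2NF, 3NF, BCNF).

2NF

Candidate key: {NurseID, PatientID}. Prime attributes: {NurseID, PatientID}.
Ward --> Drug: {Ward}⁺ = {Drug, Ward}, which is not all of the attributes, so the left side is not a superkey — BCNF is violated.
Ward --> Drug determines the non-prime attribute {Drug} from a non-superkey — 3NF is violated.
Checking every proper subset of each key, none determines a non-prime attribute — 2NF is satisfied.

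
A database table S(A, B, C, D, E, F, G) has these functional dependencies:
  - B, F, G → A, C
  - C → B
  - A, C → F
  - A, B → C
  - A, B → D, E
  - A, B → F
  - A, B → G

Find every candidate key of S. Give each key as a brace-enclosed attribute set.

{A, B}⁺ = {A, B, C, D, E, F, G} — all of the relation — so {A, B} is a candidate key.
{A, C}⁺ = {A, B, C, D, E, F, G} — all of the relation — so {A, C} is a candidate key.
{B, F, G}⁺ = {A, B, C, D, E, F, G} — all of the relation — so {B, F, G} is a candidate key.
{C, F, G}⁺ = {A, B, C, D, E, F, G} — all of the relation — so {C, F, G} is a candidate key.
No proper subset of any of these is a key, and no other minimal superkey exists.

{A, B}, {A, C}, {B, F, G}, {C, F, G}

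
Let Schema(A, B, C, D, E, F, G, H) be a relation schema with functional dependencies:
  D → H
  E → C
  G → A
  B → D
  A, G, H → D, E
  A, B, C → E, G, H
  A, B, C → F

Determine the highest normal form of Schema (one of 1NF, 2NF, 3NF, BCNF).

1NF

Candidate keys: {A, B, C}, {A, B, E}, {B, G}. Prime attributes: {A, B, C, E, G}.
For D → H we have {D}⁺ = {D, H}; {D} is not a superkey, so BCNF fails.
Because {H} is non-prime and the left side of D → H is not a superkey, the relation is not in 3NF.
Since {B} ⊂ {B, G} and {B}⁺ ⊇ {D, H} with {D, H} non-prime, there is a partial dependency; 2NF fails.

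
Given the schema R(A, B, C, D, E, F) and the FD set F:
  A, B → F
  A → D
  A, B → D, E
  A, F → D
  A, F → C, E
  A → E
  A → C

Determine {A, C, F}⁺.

Start with {A, C, F}.
A → D applies; add {D} → now {A, C, D, F}.
A, F → C, E applies; add {E} → now {A, C, D, E, F}.
No further FD applies.

{A, C, D, E, F}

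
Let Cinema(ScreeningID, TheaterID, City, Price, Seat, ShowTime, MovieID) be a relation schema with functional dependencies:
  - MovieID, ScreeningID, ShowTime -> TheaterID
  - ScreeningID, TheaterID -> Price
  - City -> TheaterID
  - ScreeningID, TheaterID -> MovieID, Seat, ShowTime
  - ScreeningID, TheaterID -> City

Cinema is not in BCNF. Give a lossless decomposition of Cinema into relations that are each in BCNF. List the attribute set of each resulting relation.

Candidate keys of the original relation: {City, ScreeningID}, {MovieID, ScreeningID, ShowTime}, {ScreeningID, TheaterID}.
Within {City, MovieID, Price, ScreeningID, Seat, ShowTime, TheaterID}: {City}⁺ ∩ {City, MovieID, Price, ScreeningID, Seat, ShowTime, TheaterID} = {City, TheaterID}, not the whole set, so City -> TheaterID violates BCNF; decompose into {City, TheaterID} and {City, MovieID, Price, ScreeningID, Seat, ShowTime}.
{City, TheaterID}: every determinant is a superkey — BCNF.
{City, MovieID, Price, ScreeningID, Seat, ShowTime}: every determinant is a superkey — BCNF.

{City, MovieID, Price, ScreeningID, Seat, ShowTime}; {City, TheaterID}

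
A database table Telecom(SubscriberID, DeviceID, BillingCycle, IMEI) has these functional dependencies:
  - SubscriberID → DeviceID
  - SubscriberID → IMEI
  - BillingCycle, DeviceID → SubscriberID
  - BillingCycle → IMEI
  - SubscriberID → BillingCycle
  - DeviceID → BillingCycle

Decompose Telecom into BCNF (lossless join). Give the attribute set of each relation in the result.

Candidate keys of the original relation: {DeviceID}, {SubscriberID}.
Within {BillingCycle, DeviceID, IMEI, SubscriberID}: {BillingCycle}⁺ ∩ {BillingCycle, DeviceID, IMEI, SubscriberID} = {BillingCycle, IMEI}, not the whole set, so BillingCycle → IMEI violates BCNF; decompose into {BillingCycle, IMEI} and {BillingCycle, DeviceID, SubscriberID}.
{BillingCycle, IMEI}: every determinant is a superkey — BCNF.
{BillingCycle, DeviceID, SubscriberID}: every determinant is a superkey — BCNF.

{BillingCycle, DeviceID, SubscriberID}; {BillingCycle, IMEI}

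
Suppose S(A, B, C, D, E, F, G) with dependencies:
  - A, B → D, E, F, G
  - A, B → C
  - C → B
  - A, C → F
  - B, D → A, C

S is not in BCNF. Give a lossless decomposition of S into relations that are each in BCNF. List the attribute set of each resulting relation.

{A, C, D, E, F, G}; {B, C}

Candidate keys of the original relation: {A, B}, {A, C}, {B, D}, {C, D}.
In {A, B, C, D, E, F, G}, {C} is not a superkey ({C}⁺ restricted to this set is {B, C}), so split on C → B into {B, C} and {A, C, D, E, F, G}.
{B, C} is in BCNF.
{A, C, D, E, F, G} is in BCNF.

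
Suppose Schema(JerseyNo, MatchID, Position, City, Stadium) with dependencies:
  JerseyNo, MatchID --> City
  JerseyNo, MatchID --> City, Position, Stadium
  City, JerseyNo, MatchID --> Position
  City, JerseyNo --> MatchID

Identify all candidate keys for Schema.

Attributes never on any right-hand side: {JerseyNo} — every candidate key must contain it.
{City, JerseyNo}⁺ = {City, JerseyNo, MatchID, Position, Stadium}, which is every attribute, so {City, JerseyNo} is a candidate key.
{JerseyNo, MatchID}⁺ = {City, JerseyNo, MatchID, Position, Stadium}, which is every attribute, so {JerseyNo, MatchID} is a candidate key.
These are minimal and exhaustive — every other superkey contains one of them.

{City, JerseyNo}, {JerseyNo, MatchID}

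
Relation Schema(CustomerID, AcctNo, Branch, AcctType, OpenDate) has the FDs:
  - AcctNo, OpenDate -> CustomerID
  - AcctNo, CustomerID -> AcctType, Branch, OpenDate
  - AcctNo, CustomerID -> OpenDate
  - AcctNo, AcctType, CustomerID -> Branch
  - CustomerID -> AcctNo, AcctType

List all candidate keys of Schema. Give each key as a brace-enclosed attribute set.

{AcctNo, OpenDate}, {CustomerID}

{CustomerID}⁺ = {AcctNo, AcctType, Branch, CustomerID, OpenDate}, which is every attribute, so {CustomerID} is a candidate key.
{AcctNo, OpenDate}⁺ = {AcctNo, AcctType, Branch, CustomerID, OpenDate}, which is every attribute, so {AcctNo, OpenDate} is a candidate key.
No proper subset of any of these is a key, and no other minimal superkey exists.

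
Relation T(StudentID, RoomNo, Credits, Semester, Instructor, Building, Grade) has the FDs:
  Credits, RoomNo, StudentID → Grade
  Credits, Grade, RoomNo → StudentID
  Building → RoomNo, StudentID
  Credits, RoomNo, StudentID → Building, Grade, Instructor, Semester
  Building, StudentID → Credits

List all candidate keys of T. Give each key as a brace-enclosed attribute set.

{Building}, {Credits, Grade, RoomNo}, {Credits, RoomNo, StudentID}

Closure of {Building} is {Building, Credits, Grade, Instructor, RoomNo, Semester, StudentID}, the whole schema; {Building} is a candidate key.
Closure of {Credits, Grade, RoomNo} is {Building, Credits, Grade, Instructor, RoomNo, Semester, StudentID}, the whole schema; {Credits, Grade, RoomNo} is a candidate key.
Closure of {Credits, RoomNo, StudentID} is {Building, Credits, Grade, Instructor, RoomNo, Semester, StudentID}, the whole schema; {Credits, RoomNo, StudentID} is a candidate key.
Any other superkey properly contains one of these, so there are no further candidate keys.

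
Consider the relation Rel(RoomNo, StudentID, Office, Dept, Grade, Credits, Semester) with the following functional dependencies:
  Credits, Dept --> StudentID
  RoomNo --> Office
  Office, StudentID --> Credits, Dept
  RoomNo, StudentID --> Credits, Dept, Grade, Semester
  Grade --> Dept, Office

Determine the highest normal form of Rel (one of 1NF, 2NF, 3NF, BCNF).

1NF

Candidate keys: {Credits, Dept, RoomNo}, {Credits, Grade, RoomNo}, {RoomNo, StudentID}. Prime attributes: {Credits, Dept, Grade, RoomNo, StudentID}.
Credits, Dept --> StudentID breaks BCNF: {Credits, Dept}⁺ = {Credits, Dept, StudentID}, so {Credits, Dept} is not a superkey.
RoomNo --> Office determines the non-prime attribute {Office} from a non-superkey — 3NF is violated.
Since {RoomNo} ⊂ {RoomNo, StudentID} and {RoomNo}⁺ ⊇ {Office} with {Office} non-prime, there is a partial dependency; 2NF fails.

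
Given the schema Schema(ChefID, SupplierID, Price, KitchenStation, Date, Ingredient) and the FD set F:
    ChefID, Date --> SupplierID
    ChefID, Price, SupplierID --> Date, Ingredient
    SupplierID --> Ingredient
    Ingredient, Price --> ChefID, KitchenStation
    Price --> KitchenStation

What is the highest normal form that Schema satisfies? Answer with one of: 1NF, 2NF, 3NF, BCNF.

Candidate keys: {ChefID, Date, Price}, {Date, Ingredient, Price}, {Price, SupplierID}. Prime attributes: {ChefID, Date, Ingredient, Price, SupplierID}.
ChefID, Date --> SupplierID: {ChefID, Date}⁺ = {ChefID, Date, Ingredient, SupplierID}, which is not all of the attributes, so the left side is not a superkey — BCNF is violated.
Ingredient, Price --> ChefID, KitchenStation has non-prime {KitchenStation} on the right and a non-superkey on the left, so 3NF fails.
The proper key subset {Price} of {Price, SupplierID} determines non-prime {KitchenStation}, so the relation is not even in 2NF.

1NF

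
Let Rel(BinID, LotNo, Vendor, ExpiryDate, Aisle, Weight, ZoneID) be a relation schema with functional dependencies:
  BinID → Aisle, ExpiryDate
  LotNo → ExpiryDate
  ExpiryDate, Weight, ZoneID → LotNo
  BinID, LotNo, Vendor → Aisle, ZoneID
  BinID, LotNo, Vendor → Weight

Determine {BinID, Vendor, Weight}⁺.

Start with {BinID, Vendor, Weight}.
BinID → Aisle, ExpiryDate applies; add {Aisle, ExpiryDate} → now {Aisle, BinID, ExpiryDate, Vendor, Weight}.
No further FD applies.

{Aisle, BinID, ExpiryDate, Vendor, Weight}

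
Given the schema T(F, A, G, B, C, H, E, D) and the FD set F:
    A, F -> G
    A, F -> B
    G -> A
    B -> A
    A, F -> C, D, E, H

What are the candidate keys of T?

{A, F}, {B, F}, {F, G}

{F} never appears on the right of any FD, so every key must include it.
Closure of {A, F} is {A, B, C, D, E, F, G, H}, the whole schema; {A, F} is a candidate key.
Closure of {B, F} is {A, B, C, D, E, F, G, H}, the whole schema; {B, F} is a candidate key.
Closure of {F, G} is {A, B, C, D, E, F, G, H}, the whole schema; {F, G} is a candidate key.
These are minimal and exhaustive — every other superkey contains one of them.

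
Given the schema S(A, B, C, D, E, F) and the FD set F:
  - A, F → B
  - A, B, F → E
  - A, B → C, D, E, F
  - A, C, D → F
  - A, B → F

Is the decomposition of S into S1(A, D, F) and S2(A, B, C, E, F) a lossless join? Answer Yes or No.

Yes

Common attributes: {A, F}; their closure is {A, B, C, D, E, F}.
Since S1 ⊆ {A, B, C, D, E, F}, the intersection is a superkey of S1; the decomposition is lossless.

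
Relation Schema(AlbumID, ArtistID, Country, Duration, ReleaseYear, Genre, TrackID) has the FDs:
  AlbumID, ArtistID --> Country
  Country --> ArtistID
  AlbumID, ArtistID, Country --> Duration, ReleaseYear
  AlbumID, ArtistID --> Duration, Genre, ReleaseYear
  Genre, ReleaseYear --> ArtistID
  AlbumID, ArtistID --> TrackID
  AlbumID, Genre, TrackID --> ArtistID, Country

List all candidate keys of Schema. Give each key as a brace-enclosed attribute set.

{AlbumID, ArtistID}, {AlbumID, Country}, {AlbumID, Genre, ReleaseYear}, {AlbumID, Genre, TrackID}

Attributes never on any right-hand side: {AlbumID} — every candidate key must contain it.
{AlbumID, ArtistID}⁺ = {AlbumID, ArtistID, Country, Duration, Genre, ReleaseYear, TrackID} — all of the relation — so {AlbumID, ArtistID} is a candidate key.
{AlbumID, Country}⁺ = {AlbumID, ArtistID, Country, Duration, Genre, ReleaseYear, TrackID} — all of the relation — so {AlbumID, Country} is a candidate key.
{AlbumID, Genre, ReleaseYear}⁺ = {AlbumID, ArtistID, Country, Duration, Genre, ReleaseYear, TrackID} — all of the relation — so {AlbumID, Genre, ReleaseYear} is a candidate key.
{AlbumID, Genre, TrackID}⁺ = {AlbumID, ArtistID, Country, Duration, Genre, ReleaseYear, TrackID} — all of the relation — so {AlbumID, Genre, TrackID} is a candidate key.
No proper subset of any of these is a key, and no other minimal superkey exists.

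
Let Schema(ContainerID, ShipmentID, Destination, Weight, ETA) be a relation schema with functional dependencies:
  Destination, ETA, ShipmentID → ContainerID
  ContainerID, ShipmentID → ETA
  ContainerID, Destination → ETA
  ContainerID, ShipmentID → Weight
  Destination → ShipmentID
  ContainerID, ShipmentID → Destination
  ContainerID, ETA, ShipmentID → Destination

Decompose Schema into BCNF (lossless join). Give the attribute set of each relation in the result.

{ContainerID, Destination, ETA, Weight}; {Destination, ShipmentID}

Candidate keys of the original relation: {ContainerID, Destination}, {ContainerID, ShipmentID}, {Destination, ETA}.
Within {ContainerID, Destination, ETA, ShipmentID, Weight}: {Destination}⁺ ∩ {ContainerID, Destination, ETA, ShipmentID, Weight} = {Destination, ShipmentID}, not the whole set, so Destination → ShipmentID violates BCNF; decompose into {Destination, ShipmentID} and {ContainerID, Destination, ETA, Weight}.
{Destination, ShipmentID} has no BCNF violation.
{ContainerID, Destination, ETA, Weight} has no BCNF violation.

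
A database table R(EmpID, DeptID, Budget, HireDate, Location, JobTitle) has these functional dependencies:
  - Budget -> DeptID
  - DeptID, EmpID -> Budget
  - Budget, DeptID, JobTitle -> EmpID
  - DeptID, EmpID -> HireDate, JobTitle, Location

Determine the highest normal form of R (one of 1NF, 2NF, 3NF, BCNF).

Candidate keys: {Budget, EmpID}, {Budget, JobTitle}, {DeptID, EmpID}. Prime attributes: {Budget, DeptID, EmpID, JobTitle}.
For Budget -> DeptID we have {Budget}⁺ = {Budget, DeptID}; {Budget} is not a superkey, so BCNF fails.
But every attribute on its right side ({DeptID}) is prime, and the same holds for every other non-superkey FD, so 3NF still holds.

3NF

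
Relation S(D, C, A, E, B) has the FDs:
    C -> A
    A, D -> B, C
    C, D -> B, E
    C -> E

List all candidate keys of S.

{A, D}, {C, D}

{D} never appears on the right of any FD, so every key must include it.
{A, D} is a candidate key since {A, D}⁺ = {A, B, C, D, E} covers every attribute.
{C, D} is a candidate key since {C, D}⁺ = {A, B, C, D, E} covers every attribute.
These are minimal and exhaustive — every other superkey contains one of them.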